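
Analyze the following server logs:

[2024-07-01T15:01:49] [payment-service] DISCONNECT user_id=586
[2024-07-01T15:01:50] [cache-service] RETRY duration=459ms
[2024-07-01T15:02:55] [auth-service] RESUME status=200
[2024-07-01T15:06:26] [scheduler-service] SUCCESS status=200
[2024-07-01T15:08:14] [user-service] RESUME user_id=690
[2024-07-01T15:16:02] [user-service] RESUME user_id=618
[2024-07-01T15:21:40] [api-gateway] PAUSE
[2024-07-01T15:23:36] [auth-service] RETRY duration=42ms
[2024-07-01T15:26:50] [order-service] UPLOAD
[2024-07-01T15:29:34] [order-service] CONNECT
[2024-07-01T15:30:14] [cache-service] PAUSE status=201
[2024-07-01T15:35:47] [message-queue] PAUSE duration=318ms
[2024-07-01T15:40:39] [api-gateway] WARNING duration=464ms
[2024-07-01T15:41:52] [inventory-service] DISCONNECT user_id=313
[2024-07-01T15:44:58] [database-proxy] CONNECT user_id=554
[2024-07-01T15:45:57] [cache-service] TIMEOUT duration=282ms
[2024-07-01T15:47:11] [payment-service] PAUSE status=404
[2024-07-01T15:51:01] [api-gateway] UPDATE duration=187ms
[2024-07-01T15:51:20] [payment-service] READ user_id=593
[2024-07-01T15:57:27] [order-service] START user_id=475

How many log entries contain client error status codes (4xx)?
1

To find matching entries:

1. Pattern to match: client error status codes (4xx)
2. Scan each log entry for the pattern
3. Count matches: 1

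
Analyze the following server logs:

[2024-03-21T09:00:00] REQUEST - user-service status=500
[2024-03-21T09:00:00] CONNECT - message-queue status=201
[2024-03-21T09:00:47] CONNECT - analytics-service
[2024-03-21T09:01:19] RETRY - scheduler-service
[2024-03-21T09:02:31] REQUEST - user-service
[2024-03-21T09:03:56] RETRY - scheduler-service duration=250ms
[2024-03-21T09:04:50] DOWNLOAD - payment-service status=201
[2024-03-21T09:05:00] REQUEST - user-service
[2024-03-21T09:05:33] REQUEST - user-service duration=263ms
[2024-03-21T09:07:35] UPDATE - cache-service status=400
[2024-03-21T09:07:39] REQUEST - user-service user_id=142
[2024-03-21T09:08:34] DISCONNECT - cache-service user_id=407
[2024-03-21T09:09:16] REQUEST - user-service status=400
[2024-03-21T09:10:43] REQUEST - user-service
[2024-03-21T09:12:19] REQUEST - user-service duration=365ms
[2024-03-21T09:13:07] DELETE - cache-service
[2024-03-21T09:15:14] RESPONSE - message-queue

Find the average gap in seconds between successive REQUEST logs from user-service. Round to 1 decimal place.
105.6

To calculate average interval:

1. Find all REQUEST events for user-service in order
2. Calculate time gaps between consecutive events
3. Compute mean of gaps: 739 / 7 = 105.6 seconds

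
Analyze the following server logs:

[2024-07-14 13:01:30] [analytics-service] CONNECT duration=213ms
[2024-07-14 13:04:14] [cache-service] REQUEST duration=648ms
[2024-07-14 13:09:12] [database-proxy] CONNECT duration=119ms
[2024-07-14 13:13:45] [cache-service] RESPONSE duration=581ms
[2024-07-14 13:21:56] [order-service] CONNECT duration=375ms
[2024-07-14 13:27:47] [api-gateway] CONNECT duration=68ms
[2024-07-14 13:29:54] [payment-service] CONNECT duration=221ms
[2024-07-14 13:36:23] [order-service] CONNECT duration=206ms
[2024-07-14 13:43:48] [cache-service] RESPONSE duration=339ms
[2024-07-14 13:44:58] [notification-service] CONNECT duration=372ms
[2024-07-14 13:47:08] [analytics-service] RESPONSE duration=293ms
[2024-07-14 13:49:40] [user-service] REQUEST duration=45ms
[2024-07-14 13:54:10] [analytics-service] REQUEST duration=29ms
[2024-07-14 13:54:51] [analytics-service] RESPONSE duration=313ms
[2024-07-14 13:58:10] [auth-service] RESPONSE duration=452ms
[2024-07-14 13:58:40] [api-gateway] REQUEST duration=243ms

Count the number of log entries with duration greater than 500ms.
2

To count timeouts:

1. Threshold: 500ms
2. Extract duration from each log entry
3. Count entries where duration > 500
4. Timeout count: 2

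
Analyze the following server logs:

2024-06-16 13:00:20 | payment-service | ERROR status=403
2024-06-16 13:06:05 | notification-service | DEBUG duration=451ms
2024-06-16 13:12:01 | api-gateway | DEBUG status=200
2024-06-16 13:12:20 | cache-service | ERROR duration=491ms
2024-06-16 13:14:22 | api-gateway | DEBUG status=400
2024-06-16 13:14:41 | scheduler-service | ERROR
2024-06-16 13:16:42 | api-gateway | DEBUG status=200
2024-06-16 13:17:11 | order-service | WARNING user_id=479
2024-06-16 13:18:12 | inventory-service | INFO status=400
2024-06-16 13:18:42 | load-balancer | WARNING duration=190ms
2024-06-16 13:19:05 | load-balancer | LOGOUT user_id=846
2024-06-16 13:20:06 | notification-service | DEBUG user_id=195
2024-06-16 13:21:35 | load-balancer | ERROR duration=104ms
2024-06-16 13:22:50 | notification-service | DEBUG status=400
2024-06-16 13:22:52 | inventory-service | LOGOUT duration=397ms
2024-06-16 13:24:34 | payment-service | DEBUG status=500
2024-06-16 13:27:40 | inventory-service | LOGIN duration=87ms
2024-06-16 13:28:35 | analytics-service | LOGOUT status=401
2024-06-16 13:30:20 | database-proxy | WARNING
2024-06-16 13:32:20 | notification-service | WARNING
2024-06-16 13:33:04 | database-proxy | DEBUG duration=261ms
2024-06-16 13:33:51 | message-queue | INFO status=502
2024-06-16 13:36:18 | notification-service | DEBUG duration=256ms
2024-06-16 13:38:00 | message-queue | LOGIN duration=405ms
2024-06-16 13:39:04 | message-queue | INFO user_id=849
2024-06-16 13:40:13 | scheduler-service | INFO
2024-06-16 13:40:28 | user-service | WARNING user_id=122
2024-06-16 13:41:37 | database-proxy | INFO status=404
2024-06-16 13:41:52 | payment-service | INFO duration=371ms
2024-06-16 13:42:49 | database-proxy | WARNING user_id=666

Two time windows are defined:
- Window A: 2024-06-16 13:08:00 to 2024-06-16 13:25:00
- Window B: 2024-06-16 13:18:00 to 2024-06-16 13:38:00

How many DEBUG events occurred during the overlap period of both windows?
3

To find overlap events:

1. Window A: 2024-06-16 13:08:00 to 2024-06-16 13:25:00
2. Window B: 2024-06-16 13:18:00 to 2024-06-16 13:38:00
3. Overlap period: 2024-06-16 13:18:00 to 2024-06-16 13:25:00
4. Count DEBUG events in overlap: 3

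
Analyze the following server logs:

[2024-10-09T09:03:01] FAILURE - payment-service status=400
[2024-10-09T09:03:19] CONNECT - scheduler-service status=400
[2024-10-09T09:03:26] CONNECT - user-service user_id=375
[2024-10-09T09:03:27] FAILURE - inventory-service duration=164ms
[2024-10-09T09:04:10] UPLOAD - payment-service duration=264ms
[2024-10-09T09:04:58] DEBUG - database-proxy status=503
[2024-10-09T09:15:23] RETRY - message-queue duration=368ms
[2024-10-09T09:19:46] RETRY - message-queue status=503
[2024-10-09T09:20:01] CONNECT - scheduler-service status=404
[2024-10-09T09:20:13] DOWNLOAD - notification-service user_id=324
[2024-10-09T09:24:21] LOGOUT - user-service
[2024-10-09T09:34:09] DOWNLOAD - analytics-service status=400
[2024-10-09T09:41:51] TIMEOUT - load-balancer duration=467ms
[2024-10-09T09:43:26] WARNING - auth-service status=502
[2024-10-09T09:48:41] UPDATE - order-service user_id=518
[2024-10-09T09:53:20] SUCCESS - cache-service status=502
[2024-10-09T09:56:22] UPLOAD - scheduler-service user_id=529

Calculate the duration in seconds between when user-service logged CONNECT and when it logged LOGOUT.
1255

To find the time between events:

1. Locate the first CONNECT event for user-service: 2024-10-09T09:03:26
2. Locate the first LOGOUT event for user-service: 2024-10-09T09:24:21
3. Calculate the difference: 2024-10-09T09:24:21 - 2024-10-09T09:03:26 = 1255 seconds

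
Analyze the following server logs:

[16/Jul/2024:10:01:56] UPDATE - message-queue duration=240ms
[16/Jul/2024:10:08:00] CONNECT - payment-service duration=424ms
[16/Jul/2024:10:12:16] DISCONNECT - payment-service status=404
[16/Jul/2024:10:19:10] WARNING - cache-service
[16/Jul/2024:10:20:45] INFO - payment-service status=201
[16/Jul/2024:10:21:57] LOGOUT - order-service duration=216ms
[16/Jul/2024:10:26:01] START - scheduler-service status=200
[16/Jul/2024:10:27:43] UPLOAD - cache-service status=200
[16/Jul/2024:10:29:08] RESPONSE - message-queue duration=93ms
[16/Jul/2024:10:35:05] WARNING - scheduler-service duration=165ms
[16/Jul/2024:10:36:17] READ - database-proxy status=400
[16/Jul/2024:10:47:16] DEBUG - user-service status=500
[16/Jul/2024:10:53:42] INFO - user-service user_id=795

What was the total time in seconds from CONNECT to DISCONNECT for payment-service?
256

To calculate state duration:

1. Find CONNECT event for payment-service: 16/Jul/2024:10:08:00
2. Find DISCONNECT event for payment-service: 16/Jul/2024:10:12:16
3. Calculate duration: 16/Jul/2024:10:12:16 - 16/Jul/2024:10:08:00 = 256 seconds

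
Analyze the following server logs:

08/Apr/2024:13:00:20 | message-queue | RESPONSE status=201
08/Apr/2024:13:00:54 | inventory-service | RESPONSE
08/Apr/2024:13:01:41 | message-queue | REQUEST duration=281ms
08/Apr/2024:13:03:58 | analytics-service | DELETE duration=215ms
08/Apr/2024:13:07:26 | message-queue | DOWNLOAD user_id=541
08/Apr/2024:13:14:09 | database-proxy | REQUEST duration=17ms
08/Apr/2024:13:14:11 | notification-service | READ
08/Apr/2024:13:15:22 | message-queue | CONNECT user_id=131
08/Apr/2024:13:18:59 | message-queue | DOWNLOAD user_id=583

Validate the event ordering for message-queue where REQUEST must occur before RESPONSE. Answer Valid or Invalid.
Invalid

To validate ordering:

1. Required order: REQUEST → RESPONSE
2. Rule: REQUEST must occur before RESPONSE
3. Check actual order of events for message-queue
4. Result: Invalid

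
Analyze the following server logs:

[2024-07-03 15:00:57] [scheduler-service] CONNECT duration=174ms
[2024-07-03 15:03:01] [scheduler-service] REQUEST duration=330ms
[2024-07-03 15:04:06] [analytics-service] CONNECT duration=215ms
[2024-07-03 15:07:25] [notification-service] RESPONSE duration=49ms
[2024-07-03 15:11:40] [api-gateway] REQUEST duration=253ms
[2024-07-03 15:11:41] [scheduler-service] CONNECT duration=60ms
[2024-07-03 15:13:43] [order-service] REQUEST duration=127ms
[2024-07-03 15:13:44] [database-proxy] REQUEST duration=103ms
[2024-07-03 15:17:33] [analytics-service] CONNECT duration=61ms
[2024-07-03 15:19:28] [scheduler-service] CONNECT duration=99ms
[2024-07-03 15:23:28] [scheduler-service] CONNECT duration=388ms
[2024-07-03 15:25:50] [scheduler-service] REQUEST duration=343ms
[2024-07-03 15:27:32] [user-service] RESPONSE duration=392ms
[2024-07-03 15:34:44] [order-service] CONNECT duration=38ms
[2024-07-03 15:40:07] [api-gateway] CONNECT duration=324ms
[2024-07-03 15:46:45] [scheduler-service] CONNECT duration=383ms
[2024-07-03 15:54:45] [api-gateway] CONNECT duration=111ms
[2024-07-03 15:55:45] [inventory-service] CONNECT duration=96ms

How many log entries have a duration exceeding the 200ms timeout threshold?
8

To count timeouts:

1. Threshold: 200ms
2. Extract duration from each log entry
3. Count entries where duration > 200
4. Timeout count: 8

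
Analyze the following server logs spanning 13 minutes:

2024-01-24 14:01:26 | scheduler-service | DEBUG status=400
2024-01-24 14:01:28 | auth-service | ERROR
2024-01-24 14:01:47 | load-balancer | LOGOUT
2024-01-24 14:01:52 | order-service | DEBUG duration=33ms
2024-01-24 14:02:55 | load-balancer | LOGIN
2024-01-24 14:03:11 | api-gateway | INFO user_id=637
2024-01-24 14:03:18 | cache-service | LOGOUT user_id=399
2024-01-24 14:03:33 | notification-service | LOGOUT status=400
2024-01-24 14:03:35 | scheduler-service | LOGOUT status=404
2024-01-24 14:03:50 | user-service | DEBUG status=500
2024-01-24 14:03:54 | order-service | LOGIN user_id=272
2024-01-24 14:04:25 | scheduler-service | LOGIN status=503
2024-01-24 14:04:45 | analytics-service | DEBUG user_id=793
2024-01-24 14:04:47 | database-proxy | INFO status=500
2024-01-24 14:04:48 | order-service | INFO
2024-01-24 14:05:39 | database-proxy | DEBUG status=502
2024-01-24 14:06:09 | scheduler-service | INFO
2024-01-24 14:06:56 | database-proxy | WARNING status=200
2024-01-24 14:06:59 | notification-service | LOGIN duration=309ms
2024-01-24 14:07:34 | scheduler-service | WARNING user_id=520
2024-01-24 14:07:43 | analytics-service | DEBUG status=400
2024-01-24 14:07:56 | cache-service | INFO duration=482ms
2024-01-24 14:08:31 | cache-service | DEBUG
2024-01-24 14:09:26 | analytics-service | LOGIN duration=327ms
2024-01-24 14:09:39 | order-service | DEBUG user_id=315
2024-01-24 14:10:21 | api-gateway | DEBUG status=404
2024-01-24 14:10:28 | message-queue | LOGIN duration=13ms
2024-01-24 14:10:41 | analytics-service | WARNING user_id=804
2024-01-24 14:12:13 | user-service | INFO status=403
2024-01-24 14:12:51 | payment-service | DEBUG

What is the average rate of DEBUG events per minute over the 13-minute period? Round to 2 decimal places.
0.77

To calculate the rate:

1. Count total DEBUG events: 10
2. Total time period: 13 minutes
3. Rate = 10 / 13 = 0.77 events per minute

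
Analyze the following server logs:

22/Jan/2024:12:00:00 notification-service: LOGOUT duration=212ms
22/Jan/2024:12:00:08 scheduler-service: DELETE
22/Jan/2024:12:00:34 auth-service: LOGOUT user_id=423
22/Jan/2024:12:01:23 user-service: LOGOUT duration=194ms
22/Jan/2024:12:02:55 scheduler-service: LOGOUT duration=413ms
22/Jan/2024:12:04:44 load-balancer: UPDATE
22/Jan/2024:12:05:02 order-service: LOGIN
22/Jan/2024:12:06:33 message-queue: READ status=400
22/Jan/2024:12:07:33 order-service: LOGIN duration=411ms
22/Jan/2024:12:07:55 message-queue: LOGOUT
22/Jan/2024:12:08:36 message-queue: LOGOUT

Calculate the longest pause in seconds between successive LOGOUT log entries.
300

To find the longest gap:

1. Extract all LOGOUT events in chronological order
2. Calculate time differences between consecutive events
3. Find the maximum difference
4. Longest gap: 300 seconds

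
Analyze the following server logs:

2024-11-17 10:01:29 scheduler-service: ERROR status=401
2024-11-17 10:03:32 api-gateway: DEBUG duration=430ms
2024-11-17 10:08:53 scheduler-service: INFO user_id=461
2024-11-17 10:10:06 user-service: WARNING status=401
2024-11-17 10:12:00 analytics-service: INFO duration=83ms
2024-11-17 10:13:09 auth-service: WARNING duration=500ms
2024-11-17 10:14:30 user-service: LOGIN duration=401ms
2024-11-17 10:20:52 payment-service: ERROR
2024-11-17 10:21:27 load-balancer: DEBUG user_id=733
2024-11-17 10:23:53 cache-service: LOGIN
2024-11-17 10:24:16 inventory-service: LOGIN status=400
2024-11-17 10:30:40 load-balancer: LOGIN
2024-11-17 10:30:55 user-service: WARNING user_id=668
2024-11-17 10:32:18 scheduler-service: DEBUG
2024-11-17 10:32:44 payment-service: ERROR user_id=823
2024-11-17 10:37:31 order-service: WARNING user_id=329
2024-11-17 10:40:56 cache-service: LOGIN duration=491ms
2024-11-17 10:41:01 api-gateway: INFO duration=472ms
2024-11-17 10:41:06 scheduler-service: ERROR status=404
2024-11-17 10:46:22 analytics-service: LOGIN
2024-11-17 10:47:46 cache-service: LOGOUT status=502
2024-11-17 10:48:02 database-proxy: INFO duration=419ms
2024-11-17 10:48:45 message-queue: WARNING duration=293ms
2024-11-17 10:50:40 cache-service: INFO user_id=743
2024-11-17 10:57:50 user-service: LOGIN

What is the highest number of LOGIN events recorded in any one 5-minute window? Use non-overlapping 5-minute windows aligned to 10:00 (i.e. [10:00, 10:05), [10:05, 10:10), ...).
2

To find the burst window:

1. Divide the log period into non-overlapping 5-minute windows starting at 10:00
2. Count LOGIN events in each window
3. Find the window with maximum count
4. Maximum events in a window: 2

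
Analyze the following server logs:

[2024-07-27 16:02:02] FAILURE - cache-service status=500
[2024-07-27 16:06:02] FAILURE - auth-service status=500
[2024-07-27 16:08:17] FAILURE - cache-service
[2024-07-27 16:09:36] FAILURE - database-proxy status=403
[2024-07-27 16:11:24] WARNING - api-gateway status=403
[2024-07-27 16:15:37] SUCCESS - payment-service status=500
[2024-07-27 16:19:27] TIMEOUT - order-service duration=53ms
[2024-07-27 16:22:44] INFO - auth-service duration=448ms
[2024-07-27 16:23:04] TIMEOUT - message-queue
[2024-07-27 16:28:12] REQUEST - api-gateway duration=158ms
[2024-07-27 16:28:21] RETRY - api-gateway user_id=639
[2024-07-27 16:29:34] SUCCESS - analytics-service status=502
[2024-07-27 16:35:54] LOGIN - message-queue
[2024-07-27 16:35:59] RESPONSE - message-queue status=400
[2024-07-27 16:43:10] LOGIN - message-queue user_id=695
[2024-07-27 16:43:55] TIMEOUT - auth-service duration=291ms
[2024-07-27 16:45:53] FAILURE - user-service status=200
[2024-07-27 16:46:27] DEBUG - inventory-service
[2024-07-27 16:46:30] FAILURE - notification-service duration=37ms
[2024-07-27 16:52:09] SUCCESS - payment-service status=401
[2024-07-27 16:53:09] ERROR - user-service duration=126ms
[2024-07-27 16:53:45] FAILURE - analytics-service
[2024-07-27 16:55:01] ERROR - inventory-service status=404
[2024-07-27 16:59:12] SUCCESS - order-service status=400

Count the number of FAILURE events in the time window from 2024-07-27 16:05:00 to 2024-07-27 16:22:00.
3

To count events in the time window:

1. Window boundaries: 2024-07-27 16:05:00 to 2024-07-27 16:22:00
2. Filter for FAILURE events within this window
3. Count matching events: 3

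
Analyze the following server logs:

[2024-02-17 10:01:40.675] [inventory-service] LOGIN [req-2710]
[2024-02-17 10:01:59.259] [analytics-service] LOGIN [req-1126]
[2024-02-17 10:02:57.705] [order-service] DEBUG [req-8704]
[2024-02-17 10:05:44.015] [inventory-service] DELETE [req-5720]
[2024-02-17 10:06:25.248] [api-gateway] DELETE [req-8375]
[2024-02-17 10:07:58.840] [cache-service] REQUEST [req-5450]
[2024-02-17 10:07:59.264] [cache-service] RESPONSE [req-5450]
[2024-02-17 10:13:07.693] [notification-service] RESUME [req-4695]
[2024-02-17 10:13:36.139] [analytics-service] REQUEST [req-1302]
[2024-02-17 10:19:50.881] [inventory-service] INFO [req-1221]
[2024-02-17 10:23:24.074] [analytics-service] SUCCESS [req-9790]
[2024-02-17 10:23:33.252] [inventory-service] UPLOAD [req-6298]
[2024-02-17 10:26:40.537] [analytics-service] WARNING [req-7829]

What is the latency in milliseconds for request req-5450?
424

To calculate latency:

1. Find REQUEST with id req-5450: 2024-02-17 10:07:58.840
2. Find RESPONSE with id req-5450: 2024-02-17 10:07:59.264
3. Latency: 2024-02-17 10:07:59.264 - 2024-02-17 10:07:58.840 = 424ms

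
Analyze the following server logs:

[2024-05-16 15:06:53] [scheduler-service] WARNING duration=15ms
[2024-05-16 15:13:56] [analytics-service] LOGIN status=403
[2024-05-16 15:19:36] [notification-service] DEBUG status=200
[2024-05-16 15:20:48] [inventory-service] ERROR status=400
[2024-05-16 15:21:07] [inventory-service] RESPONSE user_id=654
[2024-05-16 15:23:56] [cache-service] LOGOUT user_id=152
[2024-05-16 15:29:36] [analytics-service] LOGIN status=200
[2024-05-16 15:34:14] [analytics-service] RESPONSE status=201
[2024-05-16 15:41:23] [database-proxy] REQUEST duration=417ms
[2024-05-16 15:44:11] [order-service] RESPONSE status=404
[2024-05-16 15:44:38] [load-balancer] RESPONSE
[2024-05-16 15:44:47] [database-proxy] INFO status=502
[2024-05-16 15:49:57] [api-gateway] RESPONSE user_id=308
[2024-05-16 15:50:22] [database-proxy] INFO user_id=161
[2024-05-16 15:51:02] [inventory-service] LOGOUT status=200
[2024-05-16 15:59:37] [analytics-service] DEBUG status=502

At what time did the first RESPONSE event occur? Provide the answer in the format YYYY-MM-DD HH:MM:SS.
2024-05-16 15:21:07

To find the first event:

1. Filter for all RESPONSE events
2. Sort by timestamp
3. Select the first one
4. Timestamp: 2024-05-16 15:21:07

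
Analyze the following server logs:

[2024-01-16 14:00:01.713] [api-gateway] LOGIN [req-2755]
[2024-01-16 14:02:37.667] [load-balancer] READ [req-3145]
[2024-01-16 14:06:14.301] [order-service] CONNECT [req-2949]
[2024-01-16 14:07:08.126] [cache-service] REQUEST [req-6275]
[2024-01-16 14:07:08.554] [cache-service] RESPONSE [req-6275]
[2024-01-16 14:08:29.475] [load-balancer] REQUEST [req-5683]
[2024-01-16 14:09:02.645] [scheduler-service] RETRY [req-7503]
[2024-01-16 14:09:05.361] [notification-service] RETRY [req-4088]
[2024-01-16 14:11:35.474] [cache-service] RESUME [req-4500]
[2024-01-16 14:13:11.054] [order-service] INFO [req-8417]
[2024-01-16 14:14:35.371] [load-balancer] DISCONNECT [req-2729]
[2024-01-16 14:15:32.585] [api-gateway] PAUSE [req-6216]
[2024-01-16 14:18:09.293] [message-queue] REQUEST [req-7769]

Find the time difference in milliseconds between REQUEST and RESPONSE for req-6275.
428

To calculate latency:

1. Find REQUEST with id req-6275: 2024-01-16 14:07:08.126
2. Find RESPONSE with id req-6275: 2024-01-16 14:07:08.554
3. Latency: 2024-01-16 14:07:08.554 - 2024-01-16 14:07:08.126 = 428ms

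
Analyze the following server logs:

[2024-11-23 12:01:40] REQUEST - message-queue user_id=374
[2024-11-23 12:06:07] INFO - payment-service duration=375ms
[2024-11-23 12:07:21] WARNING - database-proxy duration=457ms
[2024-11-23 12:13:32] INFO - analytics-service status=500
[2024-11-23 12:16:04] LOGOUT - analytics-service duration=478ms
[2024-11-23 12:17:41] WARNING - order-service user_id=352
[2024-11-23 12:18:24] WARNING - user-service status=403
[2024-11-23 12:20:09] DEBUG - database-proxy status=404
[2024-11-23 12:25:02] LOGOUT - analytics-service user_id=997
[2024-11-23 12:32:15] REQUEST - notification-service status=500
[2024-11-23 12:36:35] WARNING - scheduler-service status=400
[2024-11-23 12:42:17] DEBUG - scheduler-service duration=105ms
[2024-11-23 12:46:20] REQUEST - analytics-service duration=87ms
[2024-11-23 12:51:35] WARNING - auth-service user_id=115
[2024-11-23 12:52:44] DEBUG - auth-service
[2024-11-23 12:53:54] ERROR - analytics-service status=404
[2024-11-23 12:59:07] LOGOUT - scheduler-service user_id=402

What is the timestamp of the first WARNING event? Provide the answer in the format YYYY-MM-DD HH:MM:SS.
2024-11-23 12:07:21

To find the first event:

1. Filter for all WARNING events
2. Sort by timestamp
3. Select the first one
4. Timestamp: 2024-11-23 12:07:21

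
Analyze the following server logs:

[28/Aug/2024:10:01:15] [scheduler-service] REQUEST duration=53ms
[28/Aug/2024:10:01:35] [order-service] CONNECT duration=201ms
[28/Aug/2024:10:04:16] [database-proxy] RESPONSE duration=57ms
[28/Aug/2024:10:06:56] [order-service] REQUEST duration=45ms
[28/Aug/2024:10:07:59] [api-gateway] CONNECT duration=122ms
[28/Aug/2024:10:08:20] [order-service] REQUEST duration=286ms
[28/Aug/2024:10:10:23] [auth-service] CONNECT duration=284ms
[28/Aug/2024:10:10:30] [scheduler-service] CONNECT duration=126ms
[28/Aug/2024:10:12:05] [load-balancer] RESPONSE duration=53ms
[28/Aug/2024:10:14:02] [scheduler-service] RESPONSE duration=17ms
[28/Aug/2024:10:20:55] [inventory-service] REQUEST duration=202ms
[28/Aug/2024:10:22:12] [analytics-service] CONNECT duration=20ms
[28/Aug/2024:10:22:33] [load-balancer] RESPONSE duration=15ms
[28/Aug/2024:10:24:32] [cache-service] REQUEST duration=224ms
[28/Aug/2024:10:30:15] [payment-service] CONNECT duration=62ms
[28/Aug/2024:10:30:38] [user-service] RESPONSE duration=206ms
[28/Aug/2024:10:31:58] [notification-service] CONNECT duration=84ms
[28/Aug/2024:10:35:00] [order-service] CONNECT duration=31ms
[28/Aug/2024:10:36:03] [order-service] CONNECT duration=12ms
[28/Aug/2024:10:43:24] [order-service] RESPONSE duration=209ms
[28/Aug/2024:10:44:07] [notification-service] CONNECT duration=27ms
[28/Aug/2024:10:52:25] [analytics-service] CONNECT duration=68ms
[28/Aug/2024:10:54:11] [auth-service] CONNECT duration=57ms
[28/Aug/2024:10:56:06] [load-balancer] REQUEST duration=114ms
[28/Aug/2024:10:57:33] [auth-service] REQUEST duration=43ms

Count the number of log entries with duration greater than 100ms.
10

To count timeouts:

1. Threshold: 100ms
2. Extract duration from each log entry
3. Count entries where duration > 100
4. Timeout count: 10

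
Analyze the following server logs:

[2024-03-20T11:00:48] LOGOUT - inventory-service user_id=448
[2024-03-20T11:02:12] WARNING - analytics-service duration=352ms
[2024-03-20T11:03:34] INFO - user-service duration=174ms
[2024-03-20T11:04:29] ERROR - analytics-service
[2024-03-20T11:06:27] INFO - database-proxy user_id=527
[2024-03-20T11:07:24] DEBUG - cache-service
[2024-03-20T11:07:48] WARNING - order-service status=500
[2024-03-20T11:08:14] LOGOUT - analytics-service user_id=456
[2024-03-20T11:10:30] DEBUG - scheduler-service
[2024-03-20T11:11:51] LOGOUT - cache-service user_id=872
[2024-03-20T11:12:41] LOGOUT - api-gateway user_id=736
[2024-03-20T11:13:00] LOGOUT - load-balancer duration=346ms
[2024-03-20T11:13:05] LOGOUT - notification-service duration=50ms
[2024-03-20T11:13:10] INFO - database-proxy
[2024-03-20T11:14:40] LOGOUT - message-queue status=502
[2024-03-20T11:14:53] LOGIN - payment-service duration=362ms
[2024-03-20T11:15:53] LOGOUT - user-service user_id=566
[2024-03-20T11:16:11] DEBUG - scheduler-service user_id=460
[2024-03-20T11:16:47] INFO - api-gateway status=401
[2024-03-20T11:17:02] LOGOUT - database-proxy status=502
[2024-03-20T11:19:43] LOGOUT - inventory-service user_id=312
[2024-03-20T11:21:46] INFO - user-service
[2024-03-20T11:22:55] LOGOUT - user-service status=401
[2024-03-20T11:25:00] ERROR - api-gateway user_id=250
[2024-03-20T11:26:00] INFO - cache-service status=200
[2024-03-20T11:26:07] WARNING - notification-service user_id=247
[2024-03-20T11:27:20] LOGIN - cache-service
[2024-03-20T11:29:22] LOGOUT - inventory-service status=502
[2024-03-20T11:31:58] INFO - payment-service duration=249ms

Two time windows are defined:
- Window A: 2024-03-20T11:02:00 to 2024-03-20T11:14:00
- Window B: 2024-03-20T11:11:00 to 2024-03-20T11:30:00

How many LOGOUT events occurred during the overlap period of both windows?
4

To find overlap events:

1. Window A: 2024-03-20T11:02:00 to 2024-03-20T11:14:00
2. Window B: 2024-03-20T11:11:00 to 2024-03-20T11:30:00
3. Overlap period: 2024-03-20T11:11:00 to 2024-03-20T11:14:00
4. Count LOGOUT events in overlap: 4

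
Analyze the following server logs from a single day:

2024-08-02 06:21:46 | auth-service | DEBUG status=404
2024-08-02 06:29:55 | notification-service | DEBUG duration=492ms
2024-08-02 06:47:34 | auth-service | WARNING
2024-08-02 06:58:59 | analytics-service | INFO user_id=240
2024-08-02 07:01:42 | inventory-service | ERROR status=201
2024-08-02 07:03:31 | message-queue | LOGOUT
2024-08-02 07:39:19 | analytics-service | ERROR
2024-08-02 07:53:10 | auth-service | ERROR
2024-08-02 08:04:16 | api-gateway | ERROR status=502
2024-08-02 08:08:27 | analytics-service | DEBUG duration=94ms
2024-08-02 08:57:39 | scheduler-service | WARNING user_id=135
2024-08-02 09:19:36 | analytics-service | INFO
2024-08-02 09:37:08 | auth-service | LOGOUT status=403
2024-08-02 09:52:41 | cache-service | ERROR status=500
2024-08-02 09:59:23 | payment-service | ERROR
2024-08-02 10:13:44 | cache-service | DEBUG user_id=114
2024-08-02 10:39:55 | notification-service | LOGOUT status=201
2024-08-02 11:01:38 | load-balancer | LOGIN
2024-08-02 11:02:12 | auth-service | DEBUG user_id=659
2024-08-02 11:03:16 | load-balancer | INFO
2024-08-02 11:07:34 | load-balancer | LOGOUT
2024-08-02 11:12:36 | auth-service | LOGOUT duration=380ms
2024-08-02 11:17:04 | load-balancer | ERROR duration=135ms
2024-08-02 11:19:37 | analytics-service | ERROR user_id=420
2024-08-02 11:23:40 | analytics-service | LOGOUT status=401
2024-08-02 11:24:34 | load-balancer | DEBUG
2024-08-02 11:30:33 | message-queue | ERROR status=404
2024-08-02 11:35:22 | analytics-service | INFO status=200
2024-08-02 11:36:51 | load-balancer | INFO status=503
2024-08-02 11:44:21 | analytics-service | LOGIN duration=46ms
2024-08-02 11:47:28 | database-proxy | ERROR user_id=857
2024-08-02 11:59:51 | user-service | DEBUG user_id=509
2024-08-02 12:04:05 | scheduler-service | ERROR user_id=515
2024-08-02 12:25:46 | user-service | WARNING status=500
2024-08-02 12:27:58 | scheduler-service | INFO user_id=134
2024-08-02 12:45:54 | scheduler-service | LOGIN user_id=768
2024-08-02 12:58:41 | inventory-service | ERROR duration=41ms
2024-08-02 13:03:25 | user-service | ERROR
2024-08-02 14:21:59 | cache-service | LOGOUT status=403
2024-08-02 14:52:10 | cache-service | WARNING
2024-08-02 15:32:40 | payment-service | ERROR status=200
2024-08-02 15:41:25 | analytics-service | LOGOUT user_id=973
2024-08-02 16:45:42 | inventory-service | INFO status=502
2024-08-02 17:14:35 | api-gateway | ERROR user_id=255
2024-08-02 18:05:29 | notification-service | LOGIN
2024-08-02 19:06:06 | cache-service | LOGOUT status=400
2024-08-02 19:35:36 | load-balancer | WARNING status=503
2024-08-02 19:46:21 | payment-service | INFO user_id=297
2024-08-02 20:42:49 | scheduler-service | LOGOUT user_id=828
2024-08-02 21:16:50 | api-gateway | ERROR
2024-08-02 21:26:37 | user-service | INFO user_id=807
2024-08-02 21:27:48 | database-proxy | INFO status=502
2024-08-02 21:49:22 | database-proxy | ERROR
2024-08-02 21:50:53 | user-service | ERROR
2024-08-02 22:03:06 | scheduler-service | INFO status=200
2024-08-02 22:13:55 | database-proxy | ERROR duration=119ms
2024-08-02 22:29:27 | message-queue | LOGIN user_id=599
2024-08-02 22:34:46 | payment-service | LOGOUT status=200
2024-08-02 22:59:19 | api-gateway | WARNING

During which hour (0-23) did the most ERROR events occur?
11

To find the peak hour:

1. Group all ERROR events by hour
2. Count events in each hour
3. Find hour with maximum count
4. Peak hour: 11 (with 4 events)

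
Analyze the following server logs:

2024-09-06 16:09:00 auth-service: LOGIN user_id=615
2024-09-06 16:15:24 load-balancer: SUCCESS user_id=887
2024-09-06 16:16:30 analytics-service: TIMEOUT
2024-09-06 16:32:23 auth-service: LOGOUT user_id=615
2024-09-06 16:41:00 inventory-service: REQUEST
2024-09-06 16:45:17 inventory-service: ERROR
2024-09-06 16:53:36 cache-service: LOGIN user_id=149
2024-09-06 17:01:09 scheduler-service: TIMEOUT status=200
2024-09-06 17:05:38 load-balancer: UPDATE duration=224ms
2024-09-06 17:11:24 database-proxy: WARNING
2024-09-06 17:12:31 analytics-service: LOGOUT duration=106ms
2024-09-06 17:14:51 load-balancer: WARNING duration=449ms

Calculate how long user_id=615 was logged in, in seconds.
1403

To calculate session duration:

1. Find LOGIN event for user_id=615: 2024-09-06 16:09:00
2. Find LOGOUT event for user_id=615: 2024-09-06 16:32:23
3. Session duration: 2024-09-06 16:32:23 - 2024-09-06 16:09:00 = 1403 seconds (23 minutes)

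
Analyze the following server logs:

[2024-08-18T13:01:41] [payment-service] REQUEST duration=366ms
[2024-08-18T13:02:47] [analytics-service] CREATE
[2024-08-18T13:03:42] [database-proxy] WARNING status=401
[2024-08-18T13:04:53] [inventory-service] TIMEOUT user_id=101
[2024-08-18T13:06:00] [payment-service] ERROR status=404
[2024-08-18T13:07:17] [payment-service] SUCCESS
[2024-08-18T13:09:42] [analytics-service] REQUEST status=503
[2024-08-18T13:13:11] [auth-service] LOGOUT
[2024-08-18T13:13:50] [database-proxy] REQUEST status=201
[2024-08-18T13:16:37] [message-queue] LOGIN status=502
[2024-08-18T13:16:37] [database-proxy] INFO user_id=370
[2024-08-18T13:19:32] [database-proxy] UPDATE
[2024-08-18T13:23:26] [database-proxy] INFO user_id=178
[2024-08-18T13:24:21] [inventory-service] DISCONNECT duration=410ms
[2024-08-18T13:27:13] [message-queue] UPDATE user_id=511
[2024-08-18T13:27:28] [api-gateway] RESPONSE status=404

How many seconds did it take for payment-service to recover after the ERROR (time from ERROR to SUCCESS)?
77

To calculate recovery time:

1. Find ERROR event for payment-service: 2024-08-18T13:06:00
2. Find next SUCCESS event for payment-service: 2024-08-18T13:07:17
3. Recovery time: 2024-08-18T13:07:17 - 2024-08-18T13:06:00 = 77 seconds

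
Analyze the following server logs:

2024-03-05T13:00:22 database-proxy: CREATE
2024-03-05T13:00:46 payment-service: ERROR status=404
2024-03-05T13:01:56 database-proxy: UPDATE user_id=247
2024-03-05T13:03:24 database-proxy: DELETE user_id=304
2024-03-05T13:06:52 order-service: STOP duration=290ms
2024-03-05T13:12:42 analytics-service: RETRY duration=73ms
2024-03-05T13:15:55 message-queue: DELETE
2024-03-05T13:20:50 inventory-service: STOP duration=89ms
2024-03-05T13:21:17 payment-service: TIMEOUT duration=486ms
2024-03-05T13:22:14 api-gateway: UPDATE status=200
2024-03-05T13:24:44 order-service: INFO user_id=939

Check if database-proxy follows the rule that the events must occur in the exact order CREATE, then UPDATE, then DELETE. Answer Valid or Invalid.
Valid

To validate ordering:

1. Required order: CREATE → UPDATE → DELETE
2. Rule: the events must occur in the exact order CREATE, then UPDATE, then DELETE
3. Check actual order of events for database-proxy
4. Result: Valid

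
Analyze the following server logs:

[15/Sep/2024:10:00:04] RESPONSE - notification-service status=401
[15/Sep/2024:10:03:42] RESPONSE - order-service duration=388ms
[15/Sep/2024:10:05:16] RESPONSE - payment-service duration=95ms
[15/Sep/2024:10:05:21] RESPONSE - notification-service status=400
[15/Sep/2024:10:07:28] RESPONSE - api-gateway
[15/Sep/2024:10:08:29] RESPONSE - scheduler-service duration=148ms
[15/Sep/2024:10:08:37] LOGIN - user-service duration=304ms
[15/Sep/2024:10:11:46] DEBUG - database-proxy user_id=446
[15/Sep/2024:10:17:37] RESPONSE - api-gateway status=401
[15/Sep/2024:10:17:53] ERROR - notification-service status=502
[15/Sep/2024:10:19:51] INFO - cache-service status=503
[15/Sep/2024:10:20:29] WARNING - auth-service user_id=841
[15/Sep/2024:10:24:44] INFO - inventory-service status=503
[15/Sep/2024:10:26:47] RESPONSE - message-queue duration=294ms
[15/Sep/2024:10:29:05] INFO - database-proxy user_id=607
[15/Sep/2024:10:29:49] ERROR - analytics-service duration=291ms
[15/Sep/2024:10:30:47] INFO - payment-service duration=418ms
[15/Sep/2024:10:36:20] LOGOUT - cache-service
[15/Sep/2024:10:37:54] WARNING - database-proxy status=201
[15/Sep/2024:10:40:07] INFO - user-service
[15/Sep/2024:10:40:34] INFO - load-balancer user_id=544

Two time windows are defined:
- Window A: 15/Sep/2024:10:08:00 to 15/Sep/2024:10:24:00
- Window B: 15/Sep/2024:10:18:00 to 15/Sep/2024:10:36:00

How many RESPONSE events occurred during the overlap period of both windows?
0

To find overlap events:

1. Window A: 15/Sep/2024:10:08:00 to 15/Sep/2024:10:24:00
2. Window B: 15/Sep/2024:10:18:00 to 15/Sep/2024:10:36:00
3. Overlap period: 15/Sep/2024:10:18:00 to 15/Sep/2024:10:24:00
4. Count RESPONSE events in overlap: 0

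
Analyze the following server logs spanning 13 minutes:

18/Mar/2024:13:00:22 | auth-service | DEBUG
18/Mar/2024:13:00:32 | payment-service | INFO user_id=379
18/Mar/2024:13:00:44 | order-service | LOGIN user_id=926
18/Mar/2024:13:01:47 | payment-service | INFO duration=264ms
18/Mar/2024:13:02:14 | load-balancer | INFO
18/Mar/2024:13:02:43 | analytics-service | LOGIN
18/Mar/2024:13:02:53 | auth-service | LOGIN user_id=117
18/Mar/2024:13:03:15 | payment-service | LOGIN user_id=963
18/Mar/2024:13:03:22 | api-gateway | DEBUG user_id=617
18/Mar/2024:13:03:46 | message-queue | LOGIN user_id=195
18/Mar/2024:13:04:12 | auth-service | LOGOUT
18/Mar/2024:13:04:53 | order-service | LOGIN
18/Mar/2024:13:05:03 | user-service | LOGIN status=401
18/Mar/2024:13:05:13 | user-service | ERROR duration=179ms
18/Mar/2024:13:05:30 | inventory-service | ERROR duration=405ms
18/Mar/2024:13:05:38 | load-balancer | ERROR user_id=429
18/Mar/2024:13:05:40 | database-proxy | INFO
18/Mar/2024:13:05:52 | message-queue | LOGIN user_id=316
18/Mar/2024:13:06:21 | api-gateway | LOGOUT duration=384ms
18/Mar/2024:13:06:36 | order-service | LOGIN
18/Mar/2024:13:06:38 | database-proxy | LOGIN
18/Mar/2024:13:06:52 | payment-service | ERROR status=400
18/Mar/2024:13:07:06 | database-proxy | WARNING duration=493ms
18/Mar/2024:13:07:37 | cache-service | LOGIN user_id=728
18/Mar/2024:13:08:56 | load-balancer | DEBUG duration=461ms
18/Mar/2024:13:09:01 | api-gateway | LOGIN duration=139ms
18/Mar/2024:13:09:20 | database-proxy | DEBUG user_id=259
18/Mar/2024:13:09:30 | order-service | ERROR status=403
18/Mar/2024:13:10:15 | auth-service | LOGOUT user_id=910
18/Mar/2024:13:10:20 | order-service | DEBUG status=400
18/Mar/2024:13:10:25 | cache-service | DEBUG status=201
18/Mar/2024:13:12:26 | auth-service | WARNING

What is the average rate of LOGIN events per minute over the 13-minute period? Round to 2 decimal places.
0.92

To calculate the rate:

1. Count total LOGIN events: 12
2. Total time period: 13 minutes
3. Rate = 12 / 13 = 0.92 events per minute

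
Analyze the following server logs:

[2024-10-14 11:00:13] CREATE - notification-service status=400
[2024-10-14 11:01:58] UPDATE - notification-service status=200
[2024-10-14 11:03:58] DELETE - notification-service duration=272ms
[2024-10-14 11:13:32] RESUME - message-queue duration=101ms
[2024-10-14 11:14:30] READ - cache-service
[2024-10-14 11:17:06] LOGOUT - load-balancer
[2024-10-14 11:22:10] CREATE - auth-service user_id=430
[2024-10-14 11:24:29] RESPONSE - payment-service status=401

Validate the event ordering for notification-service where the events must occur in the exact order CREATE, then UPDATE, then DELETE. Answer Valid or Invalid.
Valid

To validate ordering:

1. Required order: CREATE → UPDATE → DELETE
2. Rule: the events must occur in the exact order CREATE, then UPDATE, then DELETE
3. Check actual order of events for notification-service
4. Result: Valid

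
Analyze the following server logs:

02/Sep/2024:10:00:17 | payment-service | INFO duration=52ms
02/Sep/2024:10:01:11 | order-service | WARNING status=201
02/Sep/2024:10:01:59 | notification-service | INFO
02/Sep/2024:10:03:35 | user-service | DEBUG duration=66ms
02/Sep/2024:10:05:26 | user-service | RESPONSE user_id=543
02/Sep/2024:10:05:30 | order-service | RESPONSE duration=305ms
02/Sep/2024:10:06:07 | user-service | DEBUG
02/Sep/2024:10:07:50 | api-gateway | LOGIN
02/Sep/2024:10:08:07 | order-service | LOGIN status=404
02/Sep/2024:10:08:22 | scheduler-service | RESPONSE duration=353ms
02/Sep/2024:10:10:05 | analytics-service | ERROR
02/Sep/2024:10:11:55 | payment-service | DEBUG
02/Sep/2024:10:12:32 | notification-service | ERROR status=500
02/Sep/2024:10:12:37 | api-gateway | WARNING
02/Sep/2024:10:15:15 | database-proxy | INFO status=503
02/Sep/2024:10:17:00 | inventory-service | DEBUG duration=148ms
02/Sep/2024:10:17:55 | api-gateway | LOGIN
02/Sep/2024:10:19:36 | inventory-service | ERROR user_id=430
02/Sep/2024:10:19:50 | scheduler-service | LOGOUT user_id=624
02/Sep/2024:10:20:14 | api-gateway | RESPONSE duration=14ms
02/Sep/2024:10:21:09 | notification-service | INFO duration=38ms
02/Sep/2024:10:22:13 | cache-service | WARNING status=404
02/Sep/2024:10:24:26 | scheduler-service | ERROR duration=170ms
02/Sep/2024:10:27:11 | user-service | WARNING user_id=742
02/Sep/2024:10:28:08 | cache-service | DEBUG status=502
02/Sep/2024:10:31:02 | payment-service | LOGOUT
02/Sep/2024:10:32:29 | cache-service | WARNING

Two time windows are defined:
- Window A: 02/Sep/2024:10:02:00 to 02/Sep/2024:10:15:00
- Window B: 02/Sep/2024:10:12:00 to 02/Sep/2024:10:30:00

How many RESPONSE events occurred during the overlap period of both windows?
0

To find overlap events:

1. Window A: 02/Sep/2024:10:02:00 to 02/Sep/2024:10:15:00
2. Window B: 02/Sep/2024:10:12:00 to 02/Sep/2024:10:30:00
3. Overlap period: 02/Sep/2024:10:12:00 to 02/Sep/2024:10:15:00
4. Count RESPONSE events in overlap: 0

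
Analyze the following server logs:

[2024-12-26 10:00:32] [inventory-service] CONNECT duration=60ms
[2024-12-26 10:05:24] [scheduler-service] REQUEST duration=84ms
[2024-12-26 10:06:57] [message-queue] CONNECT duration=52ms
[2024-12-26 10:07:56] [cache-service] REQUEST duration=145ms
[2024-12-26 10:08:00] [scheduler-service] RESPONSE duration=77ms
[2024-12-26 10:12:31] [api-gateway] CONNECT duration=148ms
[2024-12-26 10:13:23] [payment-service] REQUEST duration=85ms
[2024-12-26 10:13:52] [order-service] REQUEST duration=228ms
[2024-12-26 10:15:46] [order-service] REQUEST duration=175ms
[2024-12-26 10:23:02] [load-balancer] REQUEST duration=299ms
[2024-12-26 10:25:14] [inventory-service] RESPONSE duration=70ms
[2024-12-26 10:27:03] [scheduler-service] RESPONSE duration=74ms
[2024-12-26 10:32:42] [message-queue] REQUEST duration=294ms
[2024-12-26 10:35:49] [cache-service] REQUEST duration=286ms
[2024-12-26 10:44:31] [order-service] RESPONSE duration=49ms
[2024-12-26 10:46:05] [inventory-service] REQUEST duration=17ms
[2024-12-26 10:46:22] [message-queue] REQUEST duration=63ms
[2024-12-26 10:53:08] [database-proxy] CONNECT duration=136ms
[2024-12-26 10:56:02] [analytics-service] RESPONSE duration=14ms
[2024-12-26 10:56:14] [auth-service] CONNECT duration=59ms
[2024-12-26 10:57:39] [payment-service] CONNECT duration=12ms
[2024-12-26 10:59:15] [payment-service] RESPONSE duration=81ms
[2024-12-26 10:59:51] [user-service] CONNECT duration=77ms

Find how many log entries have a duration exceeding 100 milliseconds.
8

To count timeouts:

1. Threshold: 100ms
2. Extract duration from each log entry
3. Count entries where duration > 100
4. Timeout count: 8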